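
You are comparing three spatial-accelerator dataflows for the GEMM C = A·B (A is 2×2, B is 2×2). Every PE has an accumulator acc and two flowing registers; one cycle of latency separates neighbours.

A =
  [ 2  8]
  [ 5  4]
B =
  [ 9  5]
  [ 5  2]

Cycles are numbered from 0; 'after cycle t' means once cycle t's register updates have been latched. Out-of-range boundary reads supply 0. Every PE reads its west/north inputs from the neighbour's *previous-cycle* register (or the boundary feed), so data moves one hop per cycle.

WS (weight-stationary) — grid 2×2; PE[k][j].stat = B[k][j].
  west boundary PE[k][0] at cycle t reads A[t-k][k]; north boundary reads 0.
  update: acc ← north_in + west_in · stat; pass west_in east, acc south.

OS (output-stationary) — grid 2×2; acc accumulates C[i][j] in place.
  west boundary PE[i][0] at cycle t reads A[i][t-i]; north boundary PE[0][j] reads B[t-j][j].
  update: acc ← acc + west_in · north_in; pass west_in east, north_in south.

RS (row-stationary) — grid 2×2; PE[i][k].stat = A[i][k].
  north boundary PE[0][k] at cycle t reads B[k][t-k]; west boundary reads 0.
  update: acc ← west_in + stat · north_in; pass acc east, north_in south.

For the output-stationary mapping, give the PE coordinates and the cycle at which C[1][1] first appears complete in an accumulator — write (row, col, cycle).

(row, col, cycle) = (1, 1, 3)

Under OS, C[1][1] lands at PE[1][1]:
  after 0 — PE[1][1] acc=0, pass-E 0, pass-S 0
  after 1 — PE[1][1] acc=0, pass-E 0, pass-S 0
  after 2 — PE[1][1] acc=25, pass-E 5, pass-S 5
  after 3 — PE[1][1] acc=33, pass-E 4, pass-S 2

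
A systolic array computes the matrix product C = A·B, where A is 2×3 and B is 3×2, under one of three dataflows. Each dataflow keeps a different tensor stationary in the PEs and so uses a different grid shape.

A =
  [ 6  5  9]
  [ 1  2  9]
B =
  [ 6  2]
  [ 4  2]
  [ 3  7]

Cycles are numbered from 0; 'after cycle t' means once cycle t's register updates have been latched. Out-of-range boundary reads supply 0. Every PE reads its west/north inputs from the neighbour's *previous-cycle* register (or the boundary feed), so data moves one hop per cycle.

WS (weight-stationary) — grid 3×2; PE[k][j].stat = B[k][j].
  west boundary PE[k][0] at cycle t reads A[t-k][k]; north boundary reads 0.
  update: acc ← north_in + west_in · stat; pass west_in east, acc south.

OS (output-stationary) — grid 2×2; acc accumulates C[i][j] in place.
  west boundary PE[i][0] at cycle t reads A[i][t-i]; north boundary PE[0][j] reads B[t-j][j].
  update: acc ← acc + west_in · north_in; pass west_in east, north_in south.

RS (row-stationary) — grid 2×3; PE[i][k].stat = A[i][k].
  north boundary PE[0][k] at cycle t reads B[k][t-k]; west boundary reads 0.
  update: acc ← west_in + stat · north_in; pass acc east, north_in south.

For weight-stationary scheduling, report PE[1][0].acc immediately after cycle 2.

PE[1][0].acc = 14

WS 3×2: PE[1][0] cycle-by-cycle (with neighbour feeds):
  [0] (0,0) acc=36 (h:6 v:36)
  [0] (1,0) acc=0 (h:0 v:0)
  [1] (0,0) acc=6 (h:1 v:6)
  [1] (1,0) acc=56 (h:5 v:56)
  [2] (0,0) acc=0 (h:0 v:0)
  [2] (1,0) acc=14 (h:2 v:14)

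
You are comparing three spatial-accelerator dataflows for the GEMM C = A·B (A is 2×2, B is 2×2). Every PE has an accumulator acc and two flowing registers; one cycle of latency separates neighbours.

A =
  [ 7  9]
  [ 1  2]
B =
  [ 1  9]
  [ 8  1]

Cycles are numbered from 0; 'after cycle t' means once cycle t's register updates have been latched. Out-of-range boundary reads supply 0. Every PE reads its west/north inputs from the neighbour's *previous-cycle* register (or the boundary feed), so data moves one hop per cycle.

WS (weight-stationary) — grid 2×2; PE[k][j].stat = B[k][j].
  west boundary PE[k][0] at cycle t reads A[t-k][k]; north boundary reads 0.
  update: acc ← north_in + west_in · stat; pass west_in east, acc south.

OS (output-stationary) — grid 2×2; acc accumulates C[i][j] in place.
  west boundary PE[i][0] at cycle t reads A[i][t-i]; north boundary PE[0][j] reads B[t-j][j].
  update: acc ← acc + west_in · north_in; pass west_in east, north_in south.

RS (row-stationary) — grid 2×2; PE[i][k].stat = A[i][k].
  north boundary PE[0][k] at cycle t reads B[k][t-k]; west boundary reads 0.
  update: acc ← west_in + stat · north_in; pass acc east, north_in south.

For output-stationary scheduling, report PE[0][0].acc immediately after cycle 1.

OS (2×2). Following PE[0][0] plus its west/north inputs:
  c0 r0c0: 7 / 7 / 1
  c1 r0c0: 79 / 9 / 8

PE[0][0].acc = 79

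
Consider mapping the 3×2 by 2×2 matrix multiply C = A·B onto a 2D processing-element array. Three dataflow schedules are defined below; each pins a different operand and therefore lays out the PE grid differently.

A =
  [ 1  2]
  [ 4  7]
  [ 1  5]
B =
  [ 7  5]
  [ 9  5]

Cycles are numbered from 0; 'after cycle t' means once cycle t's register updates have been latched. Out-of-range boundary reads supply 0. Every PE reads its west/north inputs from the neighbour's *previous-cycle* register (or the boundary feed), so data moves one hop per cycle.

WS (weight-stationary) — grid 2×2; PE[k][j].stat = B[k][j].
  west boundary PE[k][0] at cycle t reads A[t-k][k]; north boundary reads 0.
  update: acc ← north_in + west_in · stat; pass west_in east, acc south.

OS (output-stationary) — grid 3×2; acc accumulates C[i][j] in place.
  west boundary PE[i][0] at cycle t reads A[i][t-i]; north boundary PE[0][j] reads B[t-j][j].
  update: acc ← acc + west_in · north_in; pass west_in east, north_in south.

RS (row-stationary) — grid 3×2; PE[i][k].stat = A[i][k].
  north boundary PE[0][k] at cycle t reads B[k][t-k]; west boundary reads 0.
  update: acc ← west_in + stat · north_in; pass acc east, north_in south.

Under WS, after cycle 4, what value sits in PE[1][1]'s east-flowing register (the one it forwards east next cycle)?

register = 5

WS (2×2). Following PE[1][1] plus its west/north inputs:
  t=0 PE[0][1]: acc=0 h=0 v=0
  t=0 PE[1][0]: acc=0 h=0 v=0
  t=0 PE[1][1]: acc=0 h=0 v=0
  t=1 PE[0][1]: acc=5 h=1 v=5
  t=1 PE[1][0]: acc=25 h=2 v=25
  t=1 PE[1][1]: acc=0 h=0 v=0
  t=2 PE[0][1]: acc=20 h=4 v=20
  t=2 PE[1][0]: acc=91 h=7 v=91
  t=2 PE[1][1]: acc=15 h=2 v=15
  t=3 PE[0][1]: acc=5 h=1 v=5
  t=3 PE[1][0]: acc=52 h=5 v=52
  t=3 PE[1][1]: acc=55 h=7 v=55
  t=4 PE[0][1]: acc=0 h=0 v=0
  t=4 PE[1][0]: acc=0 h=0 v=0
  t=4 PE[1][1]: acc=30 h=5 v=30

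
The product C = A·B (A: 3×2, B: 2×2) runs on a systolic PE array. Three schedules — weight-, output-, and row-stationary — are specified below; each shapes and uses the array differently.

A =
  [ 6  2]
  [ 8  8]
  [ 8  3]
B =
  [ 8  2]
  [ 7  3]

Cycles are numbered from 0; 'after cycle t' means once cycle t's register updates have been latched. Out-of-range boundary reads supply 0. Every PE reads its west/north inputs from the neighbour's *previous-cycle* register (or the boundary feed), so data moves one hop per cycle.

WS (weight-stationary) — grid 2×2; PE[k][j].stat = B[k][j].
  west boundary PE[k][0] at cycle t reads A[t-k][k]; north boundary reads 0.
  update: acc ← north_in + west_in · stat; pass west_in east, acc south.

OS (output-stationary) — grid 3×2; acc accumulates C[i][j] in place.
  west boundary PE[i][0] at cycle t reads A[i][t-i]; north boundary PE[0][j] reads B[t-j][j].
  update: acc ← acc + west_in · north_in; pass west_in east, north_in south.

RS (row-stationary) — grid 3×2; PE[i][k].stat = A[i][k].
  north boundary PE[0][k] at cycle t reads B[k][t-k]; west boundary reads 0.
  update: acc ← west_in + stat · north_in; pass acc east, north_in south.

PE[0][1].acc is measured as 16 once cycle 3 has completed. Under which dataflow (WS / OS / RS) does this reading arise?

dataflow = WS

— WS: 2×2; PE[0][1] trace:
  0: (0,1).acc=0  regs=<0,0>
  1: (0,1).acc=12  regs=<6,12>
  2: (0,1).acc=16  regs=<8,16>
  3: (0,1).acc=16  regs=<8,16>
— OS: 3×2; PE[0][1] trace:
  0: (0,1).acc=0  regs=<0,0>
  1: (0,1).acc=12  regs=<6,2>
  2: (0,1).acc=18  regs=<2,3>
  3: (0,1).acc=18  regs=<0,0>
— RS: 3×2; PE[0][1] trace:
  0: (0,1).acc=0  regs=<0,0>
  1: (0,1).acc=62  regs=<62,7>
  2: (0,1).acc=18  regs=<18,3>
  3: (0,1).acc=0  regs=<0,0>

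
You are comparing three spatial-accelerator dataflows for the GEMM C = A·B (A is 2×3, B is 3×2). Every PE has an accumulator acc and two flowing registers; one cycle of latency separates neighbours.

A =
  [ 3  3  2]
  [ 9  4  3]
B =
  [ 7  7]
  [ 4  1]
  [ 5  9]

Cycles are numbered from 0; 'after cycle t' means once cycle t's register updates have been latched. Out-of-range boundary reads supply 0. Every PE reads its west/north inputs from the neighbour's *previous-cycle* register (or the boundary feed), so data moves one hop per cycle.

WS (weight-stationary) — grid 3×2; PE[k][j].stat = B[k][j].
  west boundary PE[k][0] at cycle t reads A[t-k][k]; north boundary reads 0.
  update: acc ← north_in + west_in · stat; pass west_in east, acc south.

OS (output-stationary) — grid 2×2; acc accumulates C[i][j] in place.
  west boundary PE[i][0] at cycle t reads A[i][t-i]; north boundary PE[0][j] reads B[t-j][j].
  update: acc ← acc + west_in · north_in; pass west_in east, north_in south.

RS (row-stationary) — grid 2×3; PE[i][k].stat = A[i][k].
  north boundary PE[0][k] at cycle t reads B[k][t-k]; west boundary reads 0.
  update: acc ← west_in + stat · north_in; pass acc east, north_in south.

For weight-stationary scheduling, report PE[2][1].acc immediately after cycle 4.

PE[2][1].acc = 94

WS on a 3×2 grid — tracing PE[2][1] and its feeders:
  t=0 PE[1][1]: acc=0 h=0 v=0
  t=0 PE[2][0]: acc=0 h=0 v=0
  t=0 PE[2][1]: acc=0 h=0 v=0
  t=1 PE[1][1]: acc=0 h=0 v=0
  t=1 PE[2][0]: acc=0 h=0 v=0
  t=1 PE[2][1]: acc=0 h=0 v=0
  t=2 PE[1][1]: acc=24 h=3 v=24
  t=2 PE[2][0]: acc=43 h=2 v=43
  t=2 PE[2][1]: acc=0 h=0 v=0
  t=3 PE[1][1]: acc=67 h=4 v=67
  t=3 PE[2][0]: acc=94 h=3 v=94
  t=3 PE[2][1]: acc=42 h=2 v=42
  t=4 PE[1][1]: acc=0 h=0 v=0
  t=4 PE[2][0]: acc=0 h=0 v=0
  t=4 PE[2][1]: acc=94 h=3 v=94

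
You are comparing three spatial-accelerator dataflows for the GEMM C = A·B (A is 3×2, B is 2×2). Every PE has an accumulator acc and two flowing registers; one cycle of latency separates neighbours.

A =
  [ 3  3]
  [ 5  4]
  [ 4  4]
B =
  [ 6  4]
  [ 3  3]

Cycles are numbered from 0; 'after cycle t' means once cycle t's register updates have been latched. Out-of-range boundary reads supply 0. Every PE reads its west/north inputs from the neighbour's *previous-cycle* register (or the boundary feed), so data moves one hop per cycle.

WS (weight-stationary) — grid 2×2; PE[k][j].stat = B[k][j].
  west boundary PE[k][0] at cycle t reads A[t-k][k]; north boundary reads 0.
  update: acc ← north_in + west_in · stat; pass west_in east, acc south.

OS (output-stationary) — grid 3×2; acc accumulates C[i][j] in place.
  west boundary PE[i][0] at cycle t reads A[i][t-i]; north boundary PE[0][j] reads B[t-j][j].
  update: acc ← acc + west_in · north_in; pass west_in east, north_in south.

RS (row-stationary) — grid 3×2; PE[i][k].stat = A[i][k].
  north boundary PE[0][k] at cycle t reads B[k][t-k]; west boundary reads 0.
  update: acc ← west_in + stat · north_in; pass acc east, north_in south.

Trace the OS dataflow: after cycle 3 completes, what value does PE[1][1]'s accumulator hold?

PE[1][1].acc = 32

OS on a 3×2 grid — tracing PE[1][1] and its feeders:
  step 0 · PE0,1: acc=0; fwd→0 fwd↓0
  step 0 · PE1,0: acc=0; fwd→0 fwd↓0
  step 0 · PE1,1: acc=0; fwd→0 fwd↓0
  step 1 · PE0,1: acc=12; fwd→3 fwd↓4
  step 1 · PE1,0: acc=30; fwd→5 fwd↓6
  step 1 · PE1,1: acc=0; fwd→0 fwd↓0
  step 2 · PE0,1: acc=21; fwd→3 fwd↓3
  step 2 · PE1,0: acc=42; fwd→4 fwd↓3
  step 2 · PE1,1: acc=20; fwd→5 fwd↓4
  step 3 · PE0,1: acc=21; fwd→0 fwd↓0
  step 3 · PE1,0: acc=42; fwd→0 fwd↓0
  step 3 · PE1,1: acc=32; fwd→4 fwd↓3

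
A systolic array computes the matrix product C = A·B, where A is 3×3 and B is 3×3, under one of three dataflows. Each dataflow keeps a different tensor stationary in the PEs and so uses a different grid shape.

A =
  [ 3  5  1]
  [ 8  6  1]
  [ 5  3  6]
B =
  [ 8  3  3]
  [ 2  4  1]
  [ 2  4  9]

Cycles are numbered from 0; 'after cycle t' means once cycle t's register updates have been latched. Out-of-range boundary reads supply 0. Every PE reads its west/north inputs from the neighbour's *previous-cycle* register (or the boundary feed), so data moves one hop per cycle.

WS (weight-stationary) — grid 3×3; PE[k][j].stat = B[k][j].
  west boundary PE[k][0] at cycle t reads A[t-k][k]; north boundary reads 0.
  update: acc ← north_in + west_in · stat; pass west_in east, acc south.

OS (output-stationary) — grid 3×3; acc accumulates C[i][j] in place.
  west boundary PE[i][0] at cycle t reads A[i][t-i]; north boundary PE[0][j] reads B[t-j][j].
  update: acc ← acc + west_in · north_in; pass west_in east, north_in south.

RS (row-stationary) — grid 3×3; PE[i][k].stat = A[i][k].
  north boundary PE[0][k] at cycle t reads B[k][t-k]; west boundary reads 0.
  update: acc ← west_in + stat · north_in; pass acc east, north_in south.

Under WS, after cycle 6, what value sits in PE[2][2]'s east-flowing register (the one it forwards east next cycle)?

register = 6

Tracing WS — 3×3 array, target PE[2][2]:
  c0 r1c2: 0 / 0 / 0
  c0 r2c1: 0 / 0 / 0
  c0 r2c2: 0 / 0 / 0
  c1 r1c2: 0 / 0 / 0
  c1 r2c1: 0 / 0 / 0
  c1 r2c2: 0 / 0 / 0
  c2 r1c2: 0 / 0 / 0
  c2 r2c1: 0 / 0 / 0
  c2 r2c2: 0 / 0 / 0
  c3 r1c2: 14 / 5 / 14
  c3 r2c1: 33 / 1 / 33
  c3 r2c2: 0 / 0 / 0
  c4 r1c2: 30 / 6 / 30
  c4 r2c1: 52 / 1 / 52
  c4 r2c2: 23 / 1 / 23
  c5 r1c2: 18 / 3 / 18
  c5 r2c1: 51 / 6 / 51
  c5 r2c2: 39 / 1 / 39
  c6 r1c2: 0 / 0 / 0
  c6 r2c1: 0 / 0 / 0
  c6 r2c2: 72 / 6 / 72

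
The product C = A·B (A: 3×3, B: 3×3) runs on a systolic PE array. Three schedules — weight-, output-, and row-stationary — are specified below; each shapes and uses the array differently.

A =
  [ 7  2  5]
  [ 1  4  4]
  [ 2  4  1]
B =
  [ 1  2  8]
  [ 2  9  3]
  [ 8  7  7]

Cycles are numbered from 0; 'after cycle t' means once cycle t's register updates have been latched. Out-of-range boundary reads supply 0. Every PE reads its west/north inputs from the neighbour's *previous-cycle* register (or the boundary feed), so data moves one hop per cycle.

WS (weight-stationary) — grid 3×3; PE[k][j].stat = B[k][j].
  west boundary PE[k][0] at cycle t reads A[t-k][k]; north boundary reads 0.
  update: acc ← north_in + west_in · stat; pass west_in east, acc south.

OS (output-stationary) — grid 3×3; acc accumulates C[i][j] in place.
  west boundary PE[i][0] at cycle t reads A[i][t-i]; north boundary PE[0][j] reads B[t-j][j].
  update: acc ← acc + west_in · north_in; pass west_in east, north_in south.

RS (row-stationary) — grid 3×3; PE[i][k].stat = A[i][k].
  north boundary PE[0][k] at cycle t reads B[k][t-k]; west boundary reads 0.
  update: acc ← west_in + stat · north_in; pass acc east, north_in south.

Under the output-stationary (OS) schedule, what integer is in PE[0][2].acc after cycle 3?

Tracing OS — 3×3 array, target PE[0][2]:
  step 0 · PE0,1: acc=0; fwd→0 fwd↓0
  step 0 · PE0,2: acc=0; fwd→0 fwd↓0
  step 1 · PE0,1: acc=14; fwd→7 fwd↓2
  step 1 · PE0,2: acc=0; fwd→0 fwd↓0
  step 2 · PE0,1: acc=32; fwd→2 fwd↓9
  step 2 · PE0,2: acc=56; fwd→7 fwd↓8
  step 3 · PE0,1: acc=67; fwd→5 fwd↓7
  step 3 · PE0,2: acc=62; fwd→2 fwd↓3

PE[0][2].acc = 62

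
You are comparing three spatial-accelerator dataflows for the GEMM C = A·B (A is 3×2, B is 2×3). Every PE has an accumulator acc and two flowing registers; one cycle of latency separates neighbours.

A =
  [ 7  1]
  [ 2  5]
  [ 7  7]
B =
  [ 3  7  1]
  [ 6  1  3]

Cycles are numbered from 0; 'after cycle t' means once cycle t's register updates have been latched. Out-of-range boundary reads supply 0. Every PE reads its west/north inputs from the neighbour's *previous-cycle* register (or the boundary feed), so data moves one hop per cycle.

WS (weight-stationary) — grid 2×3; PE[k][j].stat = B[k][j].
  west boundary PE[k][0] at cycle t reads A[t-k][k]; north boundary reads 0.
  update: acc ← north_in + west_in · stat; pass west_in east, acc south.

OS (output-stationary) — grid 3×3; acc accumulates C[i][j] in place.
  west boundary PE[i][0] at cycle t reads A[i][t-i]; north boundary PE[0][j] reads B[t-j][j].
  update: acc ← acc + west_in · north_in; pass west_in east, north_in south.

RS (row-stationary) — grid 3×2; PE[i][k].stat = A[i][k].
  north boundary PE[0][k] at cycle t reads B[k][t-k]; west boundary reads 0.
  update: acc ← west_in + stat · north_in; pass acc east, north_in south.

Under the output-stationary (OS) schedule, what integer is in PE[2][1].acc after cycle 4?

PE[2][1].acc = 56

OS 3×3: PE[2][1] cycle-by-cycle (with neighbour feeds):
  c0 r1c1: 0 / 0 / 0
  c0 r2c0: 0 / 0 / 0
  c0 r2c1: 0 / 0 / 0
  c1 r1c1: 0 / 0 / 0
  c1 r2c0: 0 / 0 / 0
  c1 r2c1: 0 / 0 / 0
  c2 r1c1: 14 / 2 / 7
  c2 r2c0: 21 / 7 / 3
  c2 r2c1: 0 / 0 / 0
  c3 r1c1: 19 / 5 / 1
  c3 r2c0: 63 / 7 / 6
  c3 r2c1: 49 / 7 / 7
  c4 r1c1: 19 / 0 / 0
  c4 r2c0: 63 / 0 / 0
  c4 r2c1: 56 / 7 / 1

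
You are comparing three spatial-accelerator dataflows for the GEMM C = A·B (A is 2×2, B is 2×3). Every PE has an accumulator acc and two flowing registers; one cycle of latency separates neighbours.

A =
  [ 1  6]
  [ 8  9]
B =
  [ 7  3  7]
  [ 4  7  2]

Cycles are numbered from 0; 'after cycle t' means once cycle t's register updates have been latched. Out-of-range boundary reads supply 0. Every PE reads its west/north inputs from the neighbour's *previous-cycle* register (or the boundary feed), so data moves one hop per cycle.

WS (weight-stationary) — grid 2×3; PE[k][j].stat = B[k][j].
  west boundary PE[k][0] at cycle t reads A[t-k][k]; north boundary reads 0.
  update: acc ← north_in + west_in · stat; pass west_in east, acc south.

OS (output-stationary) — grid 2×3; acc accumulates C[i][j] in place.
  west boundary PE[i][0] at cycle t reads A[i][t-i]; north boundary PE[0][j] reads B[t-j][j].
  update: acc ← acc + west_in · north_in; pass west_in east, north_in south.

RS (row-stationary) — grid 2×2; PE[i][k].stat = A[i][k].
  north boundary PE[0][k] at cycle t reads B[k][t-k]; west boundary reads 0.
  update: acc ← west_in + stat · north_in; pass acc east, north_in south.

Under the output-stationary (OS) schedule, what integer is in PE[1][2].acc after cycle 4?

OS on a 2×3 grid — tracing PE[1][2] and its feeders:
  [0] (0,2) acc=0 (h:0 v:0)
  [0] (1,1) acc=0 (h:0 v:0)
  [0] (1,2) acc=0 (h:0 v:0)
  [1] (0,2) acc=0 (h:0 v:0)
  [1] (1,1) acc=0 (h:0 v:0)
  [1] (1,2) acc=0 (h:0 v:0)
  [2] (0,2) acc=7 (h:1 v:7)
  [2] (1,1) acc=24 (h:8 v:3)
  [2] (1,2) acc=0 (h:0 v:0)
  [3] (0,2) acc=19 (h:6 v:2)
  [3] (1,1) acc=87 (h:9 v:7)
  [3] (1,2) acc=56 (h:8 v:7)
  [4] (0,2) acc=19 (h:0 v:0)
  [4] (1,1) acc=87 (h:0 v:0)
  [4] (1,2) acc=74 (h:9 v:2)

PE[1][2].acc = 74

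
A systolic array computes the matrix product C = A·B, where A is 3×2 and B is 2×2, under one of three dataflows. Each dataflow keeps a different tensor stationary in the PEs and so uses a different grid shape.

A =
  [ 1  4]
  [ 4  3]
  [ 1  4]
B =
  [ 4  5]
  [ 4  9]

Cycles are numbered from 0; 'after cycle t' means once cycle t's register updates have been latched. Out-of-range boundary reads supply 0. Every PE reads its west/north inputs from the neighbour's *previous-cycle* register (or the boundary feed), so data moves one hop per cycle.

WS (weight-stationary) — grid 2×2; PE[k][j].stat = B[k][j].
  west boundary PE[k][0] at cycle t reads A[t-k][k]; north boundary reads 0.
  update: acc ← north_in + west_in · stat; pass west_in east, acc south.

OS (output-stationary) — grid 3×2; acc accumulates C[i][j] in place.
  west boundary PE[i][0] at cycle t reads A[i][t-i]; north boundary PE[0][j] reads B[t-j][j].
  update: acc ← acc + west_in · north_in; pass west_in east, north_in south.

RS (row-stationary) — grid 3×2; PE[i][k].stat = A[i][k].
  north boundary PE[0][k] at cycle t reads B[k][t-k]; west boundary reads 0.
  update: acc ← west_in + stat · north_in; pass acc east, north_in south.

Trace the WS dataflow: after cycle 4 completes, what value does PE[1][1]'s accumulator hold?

PE[1][1].acc = 41

WS (2×2). Following PE[1][1] plus its west/north inputs:
  0: (0,1).acc=0  regs=<0,0>
  0: (1,0).acc=0  regs=<0,0>
  0: (1,1).acc=0  regs=<0,0>
  1: (0,1).acc=5  regs=<1,5>
  1: (1,0).acc=20  regs=<4,20>
  1: (1,1).acc=0  regs=<0,0>
  2: (0,1).acc=20  regs=<4,20>
  2: (1,0).acc=28  regs=<3,28>
  2: (1,1).acc=41  regs=<4,41>
  3: (0,1).acc=5  regs=<1,5>
  3: (1,0).acc=20  regs=<4,20>
  3: (1,1).acc=47  regs=<3,47>
  4: (0,1).acc=0  regs=<0,0>
  4: (1,0).acc=0  regs=<0,0>
  4: (1,1).acc=41  regs=<4,41>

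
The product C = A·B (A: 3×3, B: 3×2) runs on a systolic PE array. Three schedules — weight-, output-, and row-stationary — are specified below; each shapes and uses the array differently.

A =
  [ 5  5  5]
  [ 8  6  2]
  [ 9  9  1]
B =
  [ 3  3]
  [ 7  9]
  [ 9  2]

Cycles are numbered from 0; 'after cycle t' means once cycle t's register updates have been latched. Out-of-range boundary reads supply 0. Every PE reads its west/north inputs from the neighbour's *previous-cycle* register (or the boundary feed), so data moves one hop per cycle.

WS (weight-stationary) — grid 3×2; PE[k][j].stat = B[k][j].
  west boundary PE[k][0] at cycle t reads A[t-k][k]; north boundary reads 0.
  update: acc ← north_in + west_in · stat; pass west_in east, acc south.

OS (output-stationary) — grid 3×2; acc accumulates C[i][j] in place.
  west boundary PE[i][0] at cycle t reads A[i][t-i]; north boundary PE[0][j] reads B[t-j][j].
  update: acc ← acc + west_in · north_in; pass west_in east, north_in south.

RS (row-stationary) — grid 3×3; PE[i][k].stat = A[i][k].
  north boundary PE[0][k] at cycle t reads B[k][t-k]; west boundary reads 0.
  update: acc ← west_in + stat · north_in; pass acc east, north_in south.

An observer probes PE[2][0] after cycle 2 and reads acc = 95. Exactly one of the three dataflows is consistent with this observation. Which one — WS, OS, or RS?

WS (3×2 grid), PE[2][0]:
  step 0 · PE2,0: acc=0; fwd→0 fwd↓0
  step 1 · PE2,0: acc=0; fwd→0 fwd↓0
  step 2 · PE2,0: acc=95; fwd→5 fwd↓95
OS (3×2 grid), PE[2][0]:
  step 0 · PE2,0: acc=0; fwd→0 fwd↓0
  step 1 · PE2,0: acc=0; fwd→0 fwd↓0
  step 2 · PE2,0: acc=27; fwd→9 fwd↓3
RS (3×3 grid), PE[2][0]:
  step 0 · PE2,0: acc=0; fwd→0 fwd↓0
  step 1 · PE2,0: acc=0; fwd→0 fwd↓0
  step 2 · PE2,0: acc=27; fwd→27 fwd↓3

dataflow = WS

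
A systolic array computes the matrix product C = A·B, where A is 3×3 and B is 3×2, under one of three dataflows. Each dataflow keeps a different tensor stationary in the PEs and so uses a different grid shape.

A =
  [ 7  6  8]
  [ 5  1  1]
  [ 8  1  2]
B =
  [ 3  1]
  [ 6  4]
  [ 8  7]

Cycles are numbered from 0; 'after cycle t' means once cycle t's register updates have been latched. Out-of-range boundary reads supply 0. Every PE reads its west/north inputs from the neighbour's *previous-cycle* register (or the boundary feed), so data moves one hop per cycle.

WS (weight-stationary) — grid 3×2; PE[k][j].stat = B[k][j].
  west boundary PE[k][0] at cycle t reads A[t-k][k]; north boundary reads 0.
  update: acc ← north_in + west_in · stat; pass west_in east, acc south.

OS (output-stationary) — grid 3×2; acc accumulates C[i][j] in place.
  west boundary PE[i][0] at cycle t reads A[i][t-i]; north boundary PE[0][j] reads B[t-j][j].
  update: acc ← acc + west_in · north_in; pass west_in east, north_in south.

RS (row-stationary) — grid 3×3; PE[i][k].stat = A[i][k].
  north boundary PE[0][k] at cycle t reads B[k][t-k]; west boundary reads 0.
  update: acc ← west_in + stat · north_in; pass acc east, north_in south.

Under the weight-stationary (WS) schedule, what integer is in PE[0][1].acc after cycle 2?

PE[0][1].acc = 5

WS (3×2). Following PE[0][1] plus its west/north inputs:
  @0  [0,0]  acc 21  |  →7  ↓21
  @0  [0,1]  acc 0  |  →0  ↓0
  @1  [0,0]  acc 15  |  →5  ↓15
  @1  [0,1]  acc 7  |  →7  ↓7
  @2  [0,0]  acc 24  |  →8  ↓24
  @2  [0,1]  acc 5  |  →5  ↓5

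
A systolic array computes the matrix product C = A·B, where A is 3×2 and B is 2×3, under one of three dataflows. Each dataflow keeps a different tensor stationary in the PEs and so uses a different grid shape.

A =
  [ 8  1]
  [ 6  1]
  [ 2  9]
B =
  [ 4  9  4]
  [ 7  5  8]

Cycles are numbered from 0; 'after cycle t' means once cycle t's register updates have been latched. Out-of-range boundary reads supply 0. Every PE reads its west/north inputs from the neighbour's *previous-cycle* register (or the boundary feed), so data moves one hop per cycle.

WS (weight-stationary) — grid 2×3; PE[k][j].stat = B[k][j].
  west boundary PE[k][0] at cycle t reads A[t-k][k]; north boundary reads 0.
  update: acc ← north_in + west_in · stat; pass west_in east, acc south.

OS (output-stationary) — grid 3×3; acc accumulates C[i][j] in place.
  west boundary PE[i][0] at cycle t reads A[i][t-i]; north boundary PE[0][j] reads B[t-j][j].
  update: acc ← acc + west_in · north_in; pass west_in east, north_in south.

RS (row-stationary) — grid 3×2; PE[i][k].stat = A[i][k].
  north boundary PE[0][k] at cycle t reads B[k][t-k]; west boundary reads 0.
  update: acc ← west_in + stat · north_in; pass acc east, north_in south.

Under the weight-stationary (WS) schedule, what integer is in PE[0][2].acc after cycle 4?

PE[0][2].acc = 8

Tracing WS — 2×3 array, target PE[0][2]:
  cycle 0: PE[0][1] → acc 0, east 0, south 0
  cycle 0: PE[0][2] → acc 0, east 0, south 0
  cycle 1: PE[0][1] → acc 72, east 8, south 72
  cycle 1: PE[0][2] → acc 0, east 0, south 0
  cycle 2: PE[0][1] → acc 54, east 6, south 54
  cycle 2: PE[0][2] → acc 32, east 8, south 32
  cycle 3: PE[0][1] → acc 18, east 2, south 18
  cycle 3: PE[0][2] → acc 24, east 6, south 24
  cycle 4: PE[0][1] → acc 0, east 0, south 0
  cycle 4: PE[0][2] → acc 8, east 2, south 8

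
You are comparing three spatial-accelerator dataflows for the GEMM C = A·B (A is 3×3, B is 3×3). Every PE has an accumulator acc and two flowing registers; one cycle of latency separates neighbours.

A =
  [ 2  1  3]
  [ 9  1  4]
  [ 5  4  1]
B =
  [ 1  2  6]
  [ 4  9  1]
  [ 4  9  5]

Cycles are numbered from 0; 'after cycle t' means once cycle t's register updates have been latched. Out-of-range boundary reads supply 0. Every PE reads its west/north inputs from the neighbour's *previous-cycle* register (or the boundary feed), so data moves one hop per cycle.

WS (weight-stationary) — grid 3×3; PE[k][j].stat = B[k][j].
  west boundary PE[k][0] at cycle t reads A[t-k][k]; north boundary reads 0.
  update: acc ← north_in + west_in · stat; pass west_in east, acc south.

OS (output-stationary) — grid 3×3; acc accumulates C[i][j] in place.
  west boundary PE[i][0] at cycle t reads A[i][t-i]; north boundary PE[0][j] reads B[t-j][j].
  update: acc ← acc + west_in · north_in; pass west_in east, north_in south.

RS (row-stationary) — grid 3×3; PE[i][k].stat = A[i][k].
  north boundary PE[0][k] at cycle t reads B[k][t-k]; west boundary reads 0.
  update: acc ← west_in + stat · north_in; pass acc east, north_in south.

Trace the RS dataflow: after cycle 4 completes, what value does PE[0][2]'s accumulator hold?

RS 3×3: PE[0][2] cycle-by-cycle (with neighbour feeds):
  step 0 · PE0,1: acc=0; fwd→0 fwd↓0
  step 0 · PE0,2: acc=0; fwd→0 fwd↓0
  step 1 · PE0,1: acc=6; fwd→6 fwd↓4
  step 1 · PE0,2: acc=0; fwd→0 fwd↓0
  step 2 · PE0,1: acc=13; fwd→13 fwd↓9
  step 2 · PE0,2: acc=18; fwd→18 fwd↓4
  step 3 · PE0,1: acc=13; fwd→13 fwd↓1
  step 3 · PE0,2: acc=40; fwd→40 fwd↓9
  step 4 · PE0,1: acc=0; fwd→0 fwd↓0
  step 4 · PE0,2: acc=28; fwd→28 fwd↓5

PE[0][2].acc = 28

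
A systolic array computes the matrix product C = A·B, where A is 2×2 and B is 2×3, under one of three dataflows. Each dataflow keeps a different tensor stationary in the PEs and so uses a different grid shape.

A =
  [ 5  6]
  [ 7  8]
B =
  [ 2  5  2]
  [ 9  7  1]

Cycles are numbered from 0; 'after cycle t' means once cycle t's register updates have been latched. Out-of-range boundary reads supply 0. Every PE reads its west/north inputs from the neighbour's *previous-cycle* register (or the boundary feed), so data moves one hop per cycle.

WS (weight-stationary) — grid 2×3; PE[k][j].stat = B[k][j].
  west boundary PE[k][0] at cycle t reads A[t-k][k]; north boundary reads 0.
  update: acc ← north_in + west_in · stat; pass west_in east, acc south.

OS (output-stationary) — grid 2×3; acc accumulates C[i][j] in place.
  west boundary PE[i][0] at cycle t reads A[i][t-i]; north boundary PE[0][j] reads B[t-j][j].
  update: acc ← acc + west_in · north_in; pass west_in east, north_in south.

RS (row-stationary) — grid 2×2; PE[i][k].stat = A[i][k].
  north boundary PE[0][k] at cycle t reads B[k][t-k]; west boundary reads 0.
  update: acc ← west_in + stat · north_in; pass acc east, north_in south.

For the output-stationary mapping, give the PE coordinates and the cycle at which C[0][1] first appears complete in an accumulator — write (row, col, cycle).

(row, col, cycle) = (0, 1, 2)

Under OS, C[0][1] lands at PE[0][1]:
  cycle 0: PE[0][1] → acc 0, east 0, south 0
  cycle 1: PE[0][1] → acc 25, east 5, south 5
  cycle 2: PE[0][1] → acc 67, east 6, south 7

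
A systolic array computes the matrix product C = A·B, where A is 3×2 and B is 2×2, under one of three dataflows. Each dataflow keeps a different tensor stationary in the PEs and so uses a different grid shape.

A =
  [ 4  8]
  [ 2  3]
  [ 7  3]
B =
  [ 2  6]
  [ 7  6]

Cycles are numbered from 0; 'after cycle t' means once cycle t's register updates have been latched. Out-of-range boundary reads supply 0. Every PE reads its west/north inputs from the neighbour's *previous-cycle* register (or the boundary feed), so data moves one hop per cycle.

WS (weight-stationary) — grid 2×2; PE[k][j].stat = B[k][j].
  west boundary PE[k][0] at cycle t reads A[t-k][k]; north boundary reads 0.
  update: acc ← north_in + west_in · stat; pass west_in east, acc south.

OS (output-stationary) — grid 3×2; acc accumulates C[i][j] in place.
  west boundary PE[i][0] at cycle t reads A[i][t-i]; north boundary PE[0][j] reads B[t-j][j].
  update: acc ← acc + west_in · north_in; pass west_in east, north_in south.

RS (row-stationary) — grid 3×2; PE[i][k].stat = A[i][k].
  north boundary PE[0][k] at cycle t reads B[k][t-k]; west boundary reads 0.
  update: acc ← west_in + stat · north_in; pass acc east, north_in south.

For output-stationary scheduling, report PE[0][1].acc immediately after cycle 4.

OS on a 3×2 grid — tracing PE[0][1] and its feeders:
  step 0 · PE0,0: acc=8; fwd→4 fwd↓2
  step 0 · PE0,1: acc=0; fwd→0 fwd↓0
  step 1 · PE0,0: acc=64; fwd→8 fwd↓7
  step 1 · PE0,1: acc=24; fwd→4 fwd↓6
  step 2 · PE0,0: acc=64; fwd→0 fwd↓0
  step 2 · PE0,1: acc=72; fwd→8 fwd↓6
  step 3 · PE0,0: acc=64; fwd→0 fwd↓0
  step 3 · PE0,1: acc=72; fwd→0 fwd↓0
  step 4 · PE0,0: acc=64; fwd→0 fwd↓0
  step 4 · PE0,1: acc=72; fwd→0 fwd↓0

PE[0][1].acc = 72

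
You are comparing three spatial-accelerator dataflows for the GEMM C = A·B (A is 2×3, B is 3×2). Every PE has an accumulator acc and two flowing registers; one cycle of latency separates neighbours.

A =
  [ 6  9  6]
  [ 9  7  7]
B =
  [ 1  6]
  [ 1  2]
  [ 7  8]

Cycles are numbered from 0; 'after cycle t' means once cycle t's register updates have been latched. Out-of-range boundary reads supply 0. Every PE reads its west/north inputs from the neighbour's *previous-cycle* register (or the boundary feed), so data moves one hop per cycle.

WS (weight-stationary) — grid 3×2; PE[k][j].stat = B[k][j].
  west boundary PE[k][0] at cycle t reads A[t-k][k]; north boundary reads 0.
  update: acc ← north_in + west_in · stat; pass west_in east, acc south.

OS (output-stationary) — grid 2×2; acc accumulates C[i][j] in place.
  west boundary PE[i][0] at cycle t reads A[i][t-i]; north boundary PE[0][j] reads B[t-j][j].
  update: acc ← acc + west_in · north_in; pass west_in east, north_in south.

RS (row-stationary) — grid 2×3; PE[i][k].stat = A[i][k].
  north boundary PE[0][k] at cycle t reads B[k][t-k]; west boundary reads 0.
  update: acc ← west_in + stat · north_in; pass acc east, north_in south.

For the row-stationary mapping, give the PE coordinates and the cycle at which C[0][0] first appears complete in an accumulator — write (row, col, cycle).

Under RS, C[0][0] lands at PE[0][2]:
  0: (0,2).acc=0  regs=<0,0>
  1: (0,2).acc=0  regs=<0,0>
  2: (0,2).acc=57  regs=<57,7>

(row, col, cycle) = (0, 2, 2)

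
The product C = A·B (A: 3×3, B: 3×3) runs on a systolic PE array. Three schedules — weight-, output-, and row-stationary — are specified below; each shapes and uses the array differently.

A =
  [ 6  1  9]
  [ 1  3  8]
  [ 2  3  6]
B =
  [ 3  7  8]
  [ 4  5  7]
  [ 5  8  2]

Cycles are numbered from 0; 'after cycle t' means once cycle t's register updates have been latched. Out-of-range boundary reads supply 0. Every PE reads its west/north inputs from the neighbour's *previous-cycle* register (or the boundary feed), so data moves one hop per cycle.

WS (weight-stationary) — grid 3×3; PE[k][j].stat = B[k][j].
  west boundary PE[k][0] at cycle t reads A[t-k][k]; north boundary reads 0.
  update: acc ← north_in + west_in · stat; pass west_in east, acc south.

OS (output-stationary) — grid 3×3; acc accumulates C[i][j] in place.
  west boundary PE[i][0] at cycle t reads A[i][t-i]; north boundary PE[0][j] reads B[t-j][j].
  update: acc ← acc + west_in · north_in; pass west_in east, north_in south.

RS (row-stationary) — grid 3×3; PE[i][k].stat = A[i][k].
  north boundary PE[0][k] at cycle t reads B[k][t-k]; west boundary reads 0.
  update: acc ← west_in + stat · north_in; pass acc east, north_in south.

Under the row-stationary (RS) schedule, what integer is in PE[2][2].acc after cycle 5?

PE[2][2].acc = 77

RS on a 3×3 grid — tracing PE[2][2] and its feeders:
  step 0 · PE1,2: acc=0; fwd→0 fwd↓0
  step 0 · PE2,1: acc=0; fwd→0 fwd↓0
  step 0 · PE2,2: acc=0; fwd→0 fwd↓0
  step 1 · PE1,2: acc=0; fwd→0 fwd↓0
  step 1 · PE2,1: acc=0; fwd→0 fwd↓0
  step 1 · PE2,2: acc=0; fwd→0 fwd↓0
  step 2 · PE1,2: acc=0; fwd→0 fwd↓0
  step 2 · PE2,1: acc=0; fwd→0 fwd↓0
  step 2 · PE2,2: acc=0; fwd→0 fwd↓0
  step 3 · PE1,2: acc=55; fwd→55 fwd↓5
  step 3 · PE2,1: acc=18; fwd→18 fwd↓4
  step 3 · PE2,2: acc=0; fwd→0 fwd↓0
  step 4 · PE1,2: acc=86; fwd→86 fwd↓8
  step 4 · PE2,1: acc=29; fwd→29 fwd↓5
  step 4 · PE2,2: acc=48; fwd→48 fwd↓5
  step 5 · PE1,2: acc=45; fwd→45 fwd↓2
  step 5 · PE2,1: acc=37; fwd→37 fwd↓7
  step 5 · PE2,2: acc=77; fwd→77 fwd↓8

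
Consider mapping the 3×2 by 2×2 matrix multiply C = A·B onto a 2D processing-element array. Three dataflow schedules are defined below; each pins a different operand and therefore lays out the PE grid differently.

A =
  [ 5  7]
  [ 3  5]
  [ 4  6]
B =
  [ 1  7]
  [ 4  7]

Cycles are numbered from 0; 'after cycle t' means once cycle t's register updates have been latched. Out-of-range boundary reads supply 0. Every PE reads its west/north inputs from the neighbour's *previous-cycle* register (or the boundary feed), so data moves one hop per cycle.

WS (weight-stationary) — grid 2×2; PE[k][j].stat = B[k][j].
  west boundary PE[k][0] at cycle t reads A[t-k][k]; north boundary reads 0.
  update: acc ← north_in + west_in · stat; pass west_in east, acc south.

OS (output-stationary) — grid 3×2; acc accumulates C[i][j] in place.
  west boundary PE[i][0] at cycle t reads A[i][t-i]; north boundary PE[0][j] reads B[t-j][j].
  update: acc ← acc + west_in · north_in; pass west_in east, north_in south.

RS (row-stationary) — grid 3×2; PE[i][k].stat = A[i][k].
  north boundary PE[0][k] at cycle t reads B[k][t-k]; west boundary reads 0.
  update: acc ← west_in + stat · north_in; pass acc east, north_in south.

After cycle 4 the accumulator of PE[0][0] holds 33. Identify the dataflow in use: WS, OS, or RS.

WS (2×2 grid), PE[0][0]:
  [0] (0,0) acc=5 (h:5 v:5)
  [1] (0,0) acc=3 (h:3 v:3)
  [2] (0,0) acc=4 (h:4 v:4)
  [3] (0,0) acc=0 (h:0 v:0)
  [4] (0,0) acc=0 (h:0 v:0)
OS (3×2 grid), PE[0][0]:
  [0] (0,0) acc=5 (h:5 v:1)
  [1] (0,0) acc=33 (h:7 v:4)
  [2] (0,0) acc=33 (h:0 v:0)
  [3] (0,0) acc=33 (h:0 v:0)
  [4] (0,0) acc=33 (h:0 v:0)
RS (3×2 grid), PE[0][0]:
  [0] (0,0) acc=5 (h:5 v:1)
  [1] (0,0) acc=35 (h:35 v:7)
  [2] (0,0) acc=0 (h:0 v:0)
  [3] (0,0) acc=0 (h:0 v:0)
  [4] (0,0) acc=0 (h:0 v:0)

dataflow = OS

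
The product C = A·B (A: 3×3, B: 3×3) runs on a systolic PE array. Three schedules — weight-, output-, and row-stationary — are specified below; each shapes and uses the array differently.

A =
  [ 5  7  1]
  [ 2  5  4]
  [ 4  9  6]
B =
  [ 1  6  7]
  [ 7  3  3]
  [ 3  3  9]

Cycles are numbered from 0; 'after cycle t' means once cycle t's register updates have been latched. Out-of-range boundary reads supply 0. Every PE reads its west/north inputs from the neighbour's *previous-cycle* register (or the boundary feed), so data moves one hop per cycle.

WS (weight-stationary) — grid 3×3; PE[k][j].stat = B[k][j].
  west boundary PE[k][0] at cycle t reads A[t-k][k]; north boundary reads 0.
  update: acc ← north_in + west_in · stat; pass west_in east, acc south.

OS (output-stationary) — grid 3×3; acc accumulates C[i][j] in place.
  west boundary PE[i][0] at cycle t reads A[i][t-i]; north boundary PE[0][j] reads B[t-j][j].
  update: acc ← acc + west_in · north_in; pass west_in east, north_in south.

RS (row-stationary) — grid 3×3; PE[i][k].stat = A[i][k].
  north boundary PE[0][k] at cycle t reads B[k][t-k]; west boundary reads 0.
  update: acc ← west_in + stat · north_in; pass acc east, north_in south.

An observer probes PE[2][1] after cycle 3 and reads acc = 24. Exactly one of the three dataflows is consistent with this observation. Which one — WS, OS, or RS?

dataflow = OS

WS [3×3] PE[2][1] across cycles:
  @0  [2,1]  acc 0  |  →0  ↓0
  @1  [2,1]  acc 0  |  →0  ↓0
  @2  [2,1]  acc 0  |  →0  ↓0
  @3  [2,1]  acc 54  |  →1  ↓54
OS [3×3] PE[2][1] across cycles:
  @0  [2,1]  acc 0  |  →0  ↓0
  @1  [2,1]  acc 0  |  →0  ↓0
  @2  [2,1]  acc 0  |  →0  ↓0
  @3  [2,1]  acc 24  |  →4  ↓6
RS [3×3] PE[2][1] across cycles:
  @0  [2,1]  acc 0  |  →0  ↓0
  @1  [2,1]  acc 0  |  →0  ↓0
  @2  [2,1]  acc 0  |  →0  ↓0
  @3  [2,1]  acc 67  |  →67  ↓7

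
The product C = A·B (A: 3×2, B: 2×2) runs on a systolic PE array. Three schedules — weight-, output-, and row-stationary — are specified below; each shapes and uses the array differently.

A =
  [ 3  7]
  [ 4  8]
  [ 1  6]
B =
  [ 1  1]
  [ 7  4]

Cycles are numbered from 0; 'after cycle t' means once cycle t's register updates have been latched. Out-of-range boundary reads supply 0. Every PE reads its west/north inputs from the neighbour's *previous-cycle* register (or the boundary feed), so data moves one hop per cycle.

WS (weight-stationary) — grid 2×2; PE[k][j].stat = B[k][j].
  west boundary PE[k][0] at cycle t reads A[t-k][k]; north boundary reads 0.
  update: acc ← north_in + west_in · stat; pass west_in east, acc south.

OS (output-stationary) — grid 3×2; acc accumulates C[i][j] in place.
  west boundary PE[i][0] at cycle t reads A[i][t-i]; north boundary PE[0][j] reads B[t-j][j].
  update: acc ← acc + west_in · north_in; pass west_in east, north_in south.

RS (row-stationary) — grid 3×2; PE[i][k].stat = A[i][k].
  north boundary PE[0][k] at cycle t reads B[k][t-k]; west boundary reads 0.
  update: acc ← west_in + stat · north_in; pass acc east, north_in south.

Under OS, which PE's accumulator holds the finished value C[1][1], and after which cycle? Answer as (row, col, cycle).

OS — PE[1][1] is where C[1][1] collects:
  step 0 · PE1,1: acc=0; fwd→0 fwd↓0
  step 1 · PE1,1: acc=0; fwd→0 fwd↓0
  step 2 · PE1,1: acc=4; fwd→4 fwd↓1
  step 3 · PE1,1: acc=36; fwd→8 fwd↓4

(row, col, cycle) = (1, 1, 3)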